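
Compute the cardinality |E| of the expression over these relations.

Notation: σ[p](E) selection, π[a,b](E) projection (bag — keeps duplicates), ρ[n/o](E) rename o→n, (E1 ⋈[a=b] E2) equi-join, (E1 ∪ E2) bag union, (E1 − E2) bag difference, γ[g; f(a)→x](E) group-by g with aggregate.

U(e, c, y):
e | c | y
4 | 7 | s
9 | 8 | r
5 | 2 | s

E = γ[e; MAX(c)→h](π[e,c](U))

Stepwise |·|:
  U → 3
  π[e,c](U) → 3
  γ[e; MAX(c)→h](π[e,c](U)) → 3

|E| = 3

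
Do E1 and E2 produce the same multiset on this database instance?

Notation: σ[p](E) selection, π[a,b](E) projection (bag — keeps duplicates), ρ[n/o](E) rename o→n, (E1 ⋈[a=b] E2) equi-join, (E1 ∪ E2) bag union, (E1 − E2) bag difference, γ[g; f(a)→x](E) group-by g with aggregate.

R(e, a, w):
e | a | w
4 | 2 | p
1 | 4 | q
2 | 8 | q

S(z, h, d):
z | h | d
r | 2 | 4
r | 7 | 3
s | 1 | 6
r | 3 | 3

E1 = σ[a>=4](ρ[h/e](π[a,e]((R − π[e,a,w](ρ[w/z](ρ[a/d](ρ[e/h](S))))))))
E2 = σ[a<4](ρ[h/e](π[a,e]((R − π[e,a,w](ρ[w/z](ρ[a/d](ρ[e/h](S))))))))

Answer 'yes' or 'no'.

E1 stepwise |·|:
  R → 3
  S → 4
  ρ[e/h](S) → 4
  ρ[a/d](ρ[e/h](S)) → 4
  ρ[w/z](ρ[a/d](ρ[e/h](S))) → 4
  π[e,a,w](ρ[w/z](ρ[a/d](ρ[e/h](S)))) → 4
  (R − π[e,a,w](ρ[w/z](ρ[a/d](ρ[e/h](S))))) → 3
  π[a,e]((R − π[e,a,w](ρ[w/z](ρ[a/d](ρ[e/h](S)))))) → 3
  ρ[h/e](π[a,e]((R − π[e,a,w](ρ[w/z](ρ[a/d](ρ[e/h](S))))))) → 3
  σ[a>=4](ρ[h/e](π[a,e]((R − π[e,a,w](ρ[w/z](ρ[a/d](ρ[e/h](S)))))))) → 2
E2 stepwise |·|:
  R → 3
  S → 4
  ρ[e/h](S) → 4
  ρ[a/d](ρ[e/h](S)) → 4
  ρ[w/z](ρ[a/d](ρ[e/h](S))) → 4
  π[e,a,w](ρ[w/z](ρ[a/d](ρ[e/h](S)))) → 4
  (R − π[e,a,w](ρ[w/z](ρ[a/d](ρ[e/h](S))))) → 3
  π[a,e]((R − π[e,a,w](ρ[w/z](ρ[a/d](ρ[e/h](S)))))) → 3
  ρ[h/e](π[a,e]((R − π[e,a,w](ρ[w/z](ρ[a/d](ρ[e/h](S))))))) → 3
  σ[a<4](ρ[h/e](π[a,e]((R − π[e,a,w](ρ[w/z](ρ[a/d](ρ[e/h](S)))))))) → 1

E1 result:
a | h
4 | 1
8 | 2
E2 result:
a | h
2 | 4
Witness: (8, 2) appears 1× in E1 but 0× in E2.

no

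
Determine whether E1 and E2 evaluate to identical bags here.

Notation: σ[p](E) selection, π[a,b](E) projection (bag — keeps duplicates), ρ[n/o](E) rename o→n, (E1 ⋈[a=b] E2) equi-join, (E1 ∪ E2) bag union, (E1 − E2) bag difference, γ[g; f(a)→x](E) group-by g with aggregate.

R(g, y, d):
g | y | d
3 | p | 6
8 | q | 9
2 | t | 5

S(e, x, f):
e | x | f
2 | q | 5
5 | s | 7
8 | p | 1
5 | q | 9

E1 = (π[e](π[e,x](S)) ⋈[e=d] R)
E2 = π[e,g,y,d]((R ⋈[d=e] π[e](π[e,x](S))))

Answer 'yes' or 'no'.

E1 per-node cardinality:
  S → 4
  π[e,x](S) → 4
  π[e](π[e,x](S)) → 4
  R → 3
  (π[e](π[e,x](S)) ⋈[e=d] R) → 2
E2 per-node cardinality:
  R → 3
  S → 4
  π[e,x](S) → 4
  π[e](π[e,x](S)) → 4
  (R ⋈[d=e] π[e](π[e,x](S))) → 2
  π[e,g,y,d]((R ⋈[d=e] π[e](π[e,x](S)))) → 2

E1 and E2 produce the same multiset:
e | g | y | d
5 | 2 | t | 5
5 | 2 | t | 5

yes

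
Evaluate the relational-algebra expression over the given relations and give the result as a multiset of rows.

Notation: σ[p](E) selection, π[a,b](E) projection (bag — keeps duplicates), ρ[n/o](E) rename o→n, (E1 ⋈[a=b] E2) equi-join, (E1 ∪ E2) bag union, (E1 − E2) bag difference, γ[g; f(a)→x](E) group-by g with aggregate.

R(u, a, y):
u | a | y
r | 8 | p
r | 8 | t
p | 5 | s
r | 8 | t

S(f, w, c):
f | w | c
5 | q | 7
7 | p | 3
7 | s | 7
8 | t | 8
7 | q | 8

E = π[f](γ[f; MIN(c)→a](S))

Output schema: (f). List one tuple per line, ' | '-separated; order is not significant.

Row counts bottom-up:
  S → 5
  γ[f; MIN(c)→a](S) → 3
  π[f](γ[f; MIN(c)→a](S)) → 3

== RESULT ==
f
5
7
8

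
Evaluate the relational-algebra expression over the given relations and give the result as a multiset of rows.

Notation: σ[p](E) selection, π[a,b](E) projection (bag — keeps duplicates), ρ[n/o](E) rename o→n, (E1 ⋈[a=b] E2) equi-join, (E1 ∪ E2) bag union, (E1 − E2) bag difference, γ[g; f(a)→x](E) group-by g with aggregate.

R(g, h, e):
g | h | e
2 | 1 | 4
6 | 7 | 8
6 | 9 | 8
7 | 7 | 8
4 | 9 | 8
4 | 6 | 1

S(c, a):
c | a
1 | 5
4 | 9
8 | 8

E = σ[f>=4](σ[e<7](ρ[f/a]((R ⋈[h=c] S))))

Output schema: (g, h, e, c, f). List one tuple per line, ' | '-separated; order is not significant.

Stepwise |·|:
  R → 6
  S → 3
  (R ⋈[h=c] S) → 1
  ρ[f/a]((R ⋈[h=c] S)) → 1
  σ[e<7](ρ[f/a]((R ⋈[h=c] S))) → 1
  σ[f>=4](σ[e<7](ρ[f/a]((R ⋈[h=c] S)))) → 1

== RESULT ==
g | h | e | c | f
2 | 1 | 4 | 1 | 5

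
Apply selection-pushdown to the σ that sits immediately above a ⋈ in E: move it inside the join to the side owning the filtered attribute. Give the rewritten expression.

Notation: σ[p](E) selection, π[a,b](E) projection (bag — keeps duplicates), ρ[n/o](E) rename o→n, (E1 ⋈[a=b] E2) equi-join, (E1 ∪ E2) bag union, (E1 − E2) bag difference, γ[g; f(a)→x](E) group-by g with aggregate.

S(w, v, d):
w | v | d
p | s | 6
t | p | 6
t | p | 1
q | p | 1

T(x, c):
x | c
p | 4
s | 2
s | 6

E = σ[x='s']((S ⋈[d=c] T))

σ filters on x, owned by the right side.
E' = (S ⋈[d=c] σ[x='s'](T))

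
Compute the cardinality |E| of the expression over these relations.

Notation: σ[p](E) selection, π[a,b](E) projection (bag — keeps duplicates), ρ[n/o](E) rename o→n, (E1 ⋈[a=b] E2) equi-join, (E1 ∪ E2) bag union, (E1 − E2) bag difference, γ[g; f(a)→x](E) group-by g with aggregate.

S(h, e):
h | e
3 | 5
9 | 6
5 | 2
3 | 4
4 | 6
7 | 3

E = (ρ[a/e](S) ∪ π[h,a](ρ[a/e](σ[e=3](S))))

Subexpression sizes:
  S → 6
  ρ[a/e](S) → 6
  S → 6
  σ[e=3](S) → 1
  ρ[a/e](σ[e=3](S)) → 1
  π[h,a](ρ[a/e](σ[e=3](S))) → 1
  (ρ[a/e](S) ∪ π[h,a](ρ[a/e](σ[e=3](S)))) → 7

|E| = 7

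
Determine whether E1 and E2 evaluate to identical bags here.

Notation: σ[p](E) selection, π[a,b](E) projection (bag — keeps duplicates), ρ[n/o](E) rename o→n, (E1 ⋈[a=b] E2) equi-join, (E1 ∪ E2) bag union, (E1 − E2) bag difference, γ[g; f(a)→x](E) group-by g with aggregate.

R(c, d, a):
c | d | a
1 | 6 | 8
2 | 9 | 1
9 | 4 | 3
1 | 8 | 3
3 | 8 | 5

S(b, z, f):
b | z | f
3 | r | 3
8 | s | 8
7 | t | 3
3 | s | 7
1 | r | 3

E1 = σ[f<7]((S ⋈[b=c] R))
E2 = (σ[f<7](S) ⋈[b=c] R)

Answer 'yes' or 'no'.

E1 subexpression sizes:
  S → 5
  R → 5
  (S ⋈[b=c] R) → 4
  σ[f<7]((S ⋈[b=c] R)) → 3
E2 subexpression sizes:
  S → 5
  σ[f<7](S) → 3
  R → 5
  (σ[f<7](S) ⋈[b=c] R) → 3

E1 and E2 produce the same multiset:
b | z | f | c | d | a
1 | r | 3 | 1 | 6 | 8
1 | r | 3 | 1 | 8 | 3
3 | r | 3 | 3 | 8 | 5

yes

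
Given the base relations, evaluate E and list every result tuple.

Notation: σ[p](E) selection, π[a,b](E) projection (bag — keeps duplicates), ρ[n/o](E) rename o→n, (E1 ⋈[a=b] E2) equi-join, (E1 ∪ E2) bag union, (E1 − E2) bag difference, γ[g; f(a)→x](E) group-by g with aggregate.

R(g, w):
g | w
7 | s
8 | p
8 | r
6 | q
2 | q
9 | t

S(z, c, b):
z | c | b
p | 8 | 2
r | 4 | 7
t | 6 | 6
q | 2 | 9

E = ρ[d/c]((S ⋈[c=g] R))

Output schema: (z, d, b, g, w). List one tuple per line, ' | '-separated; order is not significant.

Row counts bottom-up:
  S → 4
  R → 6
  (S ⋈[c=g] R) → 4
  ρ[d/c]((S ⋈[c=g] R)) → 4

== RESULT ==
z | d | b | g | w
p | 8 | 2 | 8 | p
p | 8 | 2 | 8 | r
q | 2 | 9 | 2 | q
t | 6 | 6 | 6 | q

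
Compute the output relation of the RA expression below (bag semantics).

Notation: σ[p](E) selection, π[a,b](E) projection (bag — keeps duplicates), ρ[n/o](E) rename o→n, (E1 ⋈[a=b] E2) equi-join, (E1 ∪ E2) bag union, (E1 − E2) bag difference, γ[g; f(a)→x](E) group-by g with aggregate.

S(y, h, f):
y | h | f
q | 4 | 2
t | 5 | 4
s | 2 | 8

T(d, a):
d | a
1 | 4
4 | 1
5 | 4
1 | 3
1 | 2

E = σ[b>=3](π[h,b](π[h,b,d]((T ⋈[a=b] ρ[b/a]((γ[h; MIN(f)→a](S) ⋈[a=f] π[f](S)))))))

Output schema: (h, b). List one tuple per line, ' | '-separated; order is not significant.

Stepwise |·|:
  T → 5
  S → 3
  γ[h; MIN(f)→a](S) → 3
  S → 3
  π[f](S) → 3
  (γ[h; MIN(f)→a](S) ⋈[a=f] π[f](S)) → 3
  ρ[b/a]((γ[h; MIN(f)→a](S) ⋈[a=f] π[f](S))) → 3
  (T ⋈[a=b] ρ[b/a]((γ[h; MIN(f)→a](S) ⋈[a=f] π[f](S)))) → 3
  π[h,b,d]((T ⋈[a=b] ρ[b/a]((γ[h; MIN(f)→a](S) ⋈[a=f] π[f](S))))) → 3
  π[h,b](π[h,b,d]((T ⋈[a=b] ρ[b/a]((γ[h; MIN(f)→a](S) ⋈[a=f] π[f](S)))))) → 3
  σ[b>=3](π[h,b](π[h,b,d]((T ⋈[a=b] ρ[b/a]((γ[h; MIN(f)→a](S) ⋈[a=f] π[f](S))))))) → 2

== RESULT ==
h | b
5 | 4
5 | 4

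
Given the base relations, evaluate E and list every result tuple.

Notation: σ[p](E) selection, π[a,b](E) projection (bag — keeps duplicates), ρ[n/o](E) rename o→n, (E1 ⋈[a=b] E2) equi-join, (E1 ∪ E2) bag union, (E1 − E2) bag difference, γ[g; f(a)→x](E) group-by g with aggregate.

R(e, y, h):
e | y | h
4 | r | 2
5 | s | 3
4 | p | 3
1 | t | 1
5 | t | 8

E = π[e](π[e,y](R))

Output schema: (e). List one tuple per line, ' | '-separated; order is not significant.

Stepwise |·|:
  R → 5
  π[e,y](R) → 5
  π[e](π[e,y](R)) → 5

== RESULT ==
e
1
4
4
5
5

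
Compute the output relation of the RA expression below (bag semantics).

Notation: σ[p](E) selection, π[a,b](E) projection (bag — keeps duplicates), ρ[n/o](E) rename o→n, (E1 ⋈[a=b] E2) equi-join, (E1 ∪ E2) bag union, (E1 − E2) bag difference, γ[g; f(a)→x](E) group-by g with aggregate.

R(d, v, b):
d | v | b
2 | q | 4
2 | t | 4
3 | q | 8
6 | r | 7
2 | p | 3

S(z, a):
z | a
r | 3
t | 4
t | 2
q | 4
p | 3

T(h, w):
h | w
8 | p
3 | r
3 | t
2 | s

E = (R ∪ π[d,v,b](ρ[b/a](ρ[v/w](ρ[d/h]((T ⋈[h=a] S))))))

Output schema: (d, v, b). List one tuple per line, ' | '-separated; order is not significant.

Stepwise |·|:
  R → 5
  T → 4
  S → 5
  (T ⋈[h=a] S) → 5
  ρ[d/h]((T ⋈[h=a] S)) → 5
  ρ[v/w](ρ[d/h]((T ⋈[h=a] S))) → 5
  ρ[b/a](ρ[v/w](ρ[d/h]((T ⋈[h=a] S)))) → 5
  π[d,v,b](ρ[b/a](ρ[v/w](ρ[d/h]((T ⋈[h=a] S))))) → 5
  (R ∪ π[d,v,b](ρ[b/a](ρ[v/w](ρ[d/h]((T ⋈[h=a] S)))))) → 10

== RESULT ==
d | v | b
2 | p | 3
2 | q | 4
2 | s | 2
2 | t | 4
3 | q | 8
3 | r | 3
3 | r | 3
3 | t | 3
3 | t | 3
6 | r | 7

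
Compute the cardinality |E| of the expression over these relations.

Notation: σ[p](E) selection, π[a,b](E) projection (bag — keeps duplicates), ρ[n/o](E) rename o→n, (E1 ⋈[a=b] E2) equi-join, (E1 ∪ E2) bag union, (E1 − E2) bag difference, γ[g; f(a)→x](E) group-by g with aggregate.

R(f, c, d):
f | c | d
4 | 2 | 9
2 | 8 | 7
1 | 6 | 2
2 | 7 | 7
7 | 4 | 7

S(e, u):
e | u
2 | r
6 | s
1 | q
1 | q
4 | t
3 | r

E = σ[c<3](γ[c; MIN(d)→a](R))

Per-node cardinality:
  R → 5
  γ[c; MIN(d)→a](R) → 5
  σ[c<3](γ[c; MIN(d)→a](R)) → 1

|E| = 1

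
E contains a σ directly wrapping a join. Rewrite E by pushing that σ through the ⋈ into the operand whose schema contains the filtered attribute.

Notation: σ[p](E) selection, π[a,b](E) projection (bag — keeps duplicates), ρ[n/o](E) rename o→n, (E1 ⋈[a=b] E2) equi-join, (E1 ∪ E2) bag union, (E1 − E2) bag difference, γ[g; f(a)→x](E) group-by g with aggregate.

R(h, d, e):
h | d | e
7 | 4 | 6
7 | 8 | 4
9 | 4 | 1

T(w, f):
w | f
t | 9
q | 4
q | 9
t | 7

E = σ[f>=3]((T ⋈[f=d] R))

σ filters on f, owned by the left side.
E' = (σ[f>=3](T) ⋈[f=d] R)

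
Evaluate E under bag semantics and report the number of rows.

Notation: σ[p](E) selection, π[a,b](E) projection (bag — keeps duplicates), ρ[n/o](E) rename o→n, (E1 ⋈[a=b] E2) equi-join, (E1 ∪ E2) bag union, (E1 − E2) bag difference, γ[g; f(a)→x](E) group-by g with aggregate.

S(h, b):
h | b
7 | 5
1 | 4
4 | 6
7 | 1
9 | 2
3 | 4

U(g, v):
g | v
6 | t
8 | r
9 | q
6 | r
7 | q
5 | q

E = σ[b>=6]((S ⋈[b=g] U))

Row counts bottom-up:
  S → 6
  U → 6
  (S ⋈[b=g] U) → 3
  σ[b>=6]((S ⋈[b=g] U)) → 2

|E| = 2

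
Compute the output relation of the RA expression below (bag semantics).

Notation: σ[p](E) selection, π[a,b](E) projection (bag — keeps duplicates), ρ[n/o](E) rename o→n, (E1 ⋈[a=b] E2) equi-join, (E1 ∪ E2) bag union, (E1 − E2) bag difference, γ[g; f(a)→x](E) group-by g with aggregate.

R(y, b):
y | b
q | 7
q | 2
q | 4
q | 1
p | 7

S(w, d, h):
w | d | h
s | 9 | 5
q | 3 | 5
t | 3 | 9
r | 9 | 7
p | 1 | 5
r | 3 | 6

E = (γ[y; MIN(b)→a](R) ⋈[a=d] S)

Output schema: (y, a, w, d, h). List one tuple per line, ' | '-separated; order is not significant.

Subexpression sizes:
  R → 5
  γ[y; MIN(b)→a](R) → 2
  S → 6
  (γ[y; MIN(b)→a](R) ⋈[a=d] S) → 1

== RESULT ==
y | a | w | d | h
q | 1 | p | 1 | 5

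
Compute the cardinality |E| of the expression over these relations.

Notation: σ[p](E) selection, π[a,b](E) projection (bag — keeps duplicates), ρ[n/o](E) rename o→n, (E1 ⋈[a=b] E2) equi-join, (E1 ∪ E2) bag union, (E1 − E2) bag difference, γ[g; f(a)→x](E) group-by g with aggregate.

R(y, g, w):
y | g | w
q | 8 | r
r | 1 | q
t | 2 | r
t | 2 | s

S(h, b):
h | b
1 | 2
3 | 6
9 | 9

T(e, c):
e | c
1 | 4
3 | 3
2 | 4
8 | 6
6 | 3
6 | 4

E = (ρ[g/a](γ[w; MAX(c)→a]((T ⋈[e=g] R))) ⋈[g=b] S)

Subexpression sizes:
  T → 6
  R → 4
  (T ⋈[e=g] R) → 4
  γ[w; MAX(c)→a]((T ⋈[e=g] R)) → 3
  ρ[g/a](γ[w; MAX(c)→a]((T ⋈[e=g] R))) → 3
  S → 3
  (ρ[g/a](γ[w; MAX(c)→a]((T ⋈[e=g] R))) ⋈[g=b] S) → 1

|E| = 1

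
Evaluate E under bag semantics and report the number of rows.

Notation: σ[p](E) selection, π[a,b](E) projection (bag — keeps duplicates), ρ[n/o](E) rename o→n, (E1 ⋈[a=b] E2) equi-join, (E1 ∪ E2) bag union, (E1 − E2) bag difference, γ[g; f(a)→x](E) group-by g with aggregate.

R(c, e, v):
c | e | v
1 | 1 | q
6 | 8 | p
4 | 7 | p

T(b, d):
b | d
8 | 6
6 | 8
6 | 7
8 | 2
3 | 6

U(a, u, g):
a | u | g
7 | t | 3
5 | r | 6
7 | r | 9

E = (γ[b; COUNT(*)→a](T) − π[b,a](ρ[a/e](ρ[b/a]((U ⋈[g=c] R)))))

Subexpression sizes:
  T → 5
  γ[b; COUNT(*)→a](T) → 3
  U → 3
  R → 3
  (U ⋈[g=c] R) → 1
  ρ[b/a]((U ⋈[g=c] R)) → 1
  ρ[a/e](ρ[b/a]((U ⋈[g=c] R))) → 1
  π[b,a](ρ[a/e](ρ[b/a]((U ⋈[g=c] R)))) → 1
  (γ[b; COUNT(*)→a](T) − π[b,a](ρ[a/e](ρ[b/a]((U ⋈[g=c] R))))) → 3

|E| = 3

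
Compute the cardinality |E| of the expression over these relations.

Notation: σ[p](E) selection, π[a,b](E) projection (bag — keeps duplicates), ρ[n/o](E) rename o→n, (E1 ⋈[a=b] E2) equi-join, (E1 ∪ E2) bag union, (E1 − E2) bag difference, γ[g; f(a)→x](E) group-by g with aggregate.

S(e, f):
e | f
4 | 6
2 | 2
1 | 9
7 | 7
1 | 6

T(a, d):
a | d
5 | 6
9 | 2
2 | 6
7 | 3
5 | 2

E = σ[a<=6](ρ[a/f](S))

Subexpression sizes:
  S → 5
  ρ[a/f](S) → 5
  σ[a<=6](ρ[a/f](S)) → 3

|E| = 3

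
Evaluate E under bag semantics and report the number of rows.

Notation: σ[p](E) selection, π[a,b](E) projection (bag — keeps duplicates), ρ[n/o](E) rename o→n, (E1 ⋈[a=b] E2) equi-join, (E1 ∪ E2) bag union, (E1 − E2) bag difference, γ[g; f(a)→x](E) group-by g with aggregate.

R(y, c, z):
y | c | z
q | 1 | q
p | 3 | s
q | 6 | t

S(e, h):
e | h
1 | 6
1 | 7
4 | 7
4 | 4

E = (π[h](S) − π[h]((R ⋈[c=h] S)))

Stepwise |·|:
  S → 4
  π[h](S) → 4
  R → 3
  S → 4
  (R ⋈[c=h] S) → 1
  π[h]((R ⋈[c=h] S)) → 1
  (π[h](S) − π[h]((R ⋈[c=h] S))) → 3

|E| = 3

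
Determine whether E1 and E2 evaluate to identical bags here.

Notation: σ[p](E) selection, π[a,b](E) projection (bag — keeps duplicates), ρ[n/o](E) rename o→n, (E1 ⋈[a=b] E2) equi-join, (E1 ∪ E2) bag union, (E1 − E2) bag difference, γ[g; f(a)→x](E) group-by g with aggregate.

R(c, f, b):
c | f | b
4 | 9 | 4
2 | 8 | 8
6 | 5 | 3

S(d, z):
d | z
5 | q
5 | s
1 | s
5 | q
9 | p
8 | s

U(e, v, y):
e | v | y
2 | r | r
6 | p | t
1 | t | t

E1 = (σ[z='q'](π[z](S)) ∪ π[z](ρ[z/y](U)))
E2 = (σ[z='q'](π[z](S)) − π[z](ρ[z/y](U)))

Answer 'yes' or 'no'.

E1 stepwise |·|:
  S → 6
  π[z](S) → 6
  σ[z='q'](π[z](S)) → 2
  U → 3
  ρ[z/y](U) → 3
  π[z](ρ[z/y](U)) → 3
  (σ[z='q'](π[z](S)) ∪ π[z](ρ[z/y](U))) → 5
E2 stepwise |·|:
  S → 6
  π[z](S) → 6
  σ[z='q'](π[z](S)) → 2
  U → 3
  ρ[z/y](U) → 3
  π[z](ρ[z/y](U)) → 3
  (σ[z='q'](π[z](S)) − π[z](ρ[z/y](U))) → 2

E1 result:
z
q
q
r
t
t
E2 result:
z
q
q
Witness: ('t',) appears 2× in E1 but 0× in E2.

no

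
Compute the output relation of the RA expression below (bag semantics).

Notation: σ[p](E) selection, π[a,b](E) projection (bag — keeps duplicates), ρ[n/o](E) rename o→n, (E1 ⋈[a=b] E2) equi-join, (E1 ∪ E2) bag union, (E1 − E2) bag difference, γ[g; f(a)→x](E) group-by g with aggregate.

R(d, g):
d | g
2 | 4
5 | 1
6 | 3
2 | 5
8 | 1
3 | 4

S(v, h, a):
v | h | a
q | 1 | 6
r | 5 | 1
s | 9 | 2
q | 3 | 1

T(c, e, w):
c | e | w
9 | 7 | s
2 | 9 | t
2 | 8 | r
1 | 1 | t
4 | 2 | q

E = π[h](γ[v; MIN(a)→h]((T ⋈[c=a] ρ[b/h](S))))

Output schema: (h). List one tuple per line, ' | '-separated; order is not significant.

Stepwise |·|:
  T → 5
  S → 4
  ρ[b/h](S) → 4
  (T ⋈[c=a] ρ[b/h](S)) → 4
  γ[v; MIN(a)→h]((T ⋈[c=a] ρ[b/h](S))) → 3
  π[h](γ[v; MIN(a)→h]((T ⋈[c=a] ρ[b/h](S)))) → 3

== RESULT ==
h
1
1
2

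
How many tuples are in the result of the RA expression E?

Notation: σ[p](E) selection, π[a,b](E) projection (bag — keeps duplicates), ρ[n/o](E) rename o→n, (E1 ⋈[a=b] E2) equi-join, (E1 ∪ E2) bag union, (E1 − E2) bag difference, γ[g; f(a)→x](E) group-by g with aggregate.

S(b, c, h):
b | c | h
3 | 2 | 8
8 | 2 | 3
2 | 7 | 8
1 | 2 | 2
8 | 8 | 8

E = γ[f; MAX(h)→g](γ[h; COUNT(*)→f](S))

Subexpression sizes:
  S → 5
  γ[h; COUNT(*)→f](S) → 3
  γ[f; MAX(h)→g](γ[h; COUNT(*)→f](S)) → 2

|E| = 2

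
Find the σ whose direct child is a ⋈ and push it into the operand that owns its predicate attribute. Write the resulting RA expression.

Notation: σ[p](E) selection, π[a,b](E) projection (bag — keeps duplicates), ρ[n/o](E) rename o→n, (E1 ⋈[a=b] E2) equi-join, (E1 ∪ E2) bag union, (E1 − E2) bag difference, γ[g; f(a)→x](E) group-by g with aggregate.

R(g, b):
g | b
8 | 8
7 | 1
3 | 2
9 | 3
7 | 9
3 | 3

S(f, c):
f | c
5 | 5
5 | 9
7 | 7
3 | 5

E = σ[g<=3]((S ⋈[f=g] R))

σ filters on g, owned by the right side.
E' = (S ⋈[f=g] σ[g<=3](R))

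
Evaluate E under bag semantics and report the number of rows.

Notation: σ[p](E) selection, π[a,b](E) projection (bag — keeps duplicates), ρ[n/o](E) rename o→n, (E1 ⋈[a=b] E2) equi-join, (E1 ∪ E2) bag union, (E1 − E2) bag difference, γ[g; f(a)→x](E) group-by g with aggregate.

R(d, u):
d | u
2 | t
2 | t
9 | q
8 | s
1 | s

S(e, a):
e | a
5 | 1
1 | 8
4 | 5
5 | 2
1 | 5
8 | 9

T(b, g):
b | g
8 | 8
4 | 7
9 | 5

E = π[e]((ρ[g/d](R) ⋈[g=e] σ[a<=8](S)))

Row counts bottom-up:
  R → 5
  ρ[g/d](R) → 5
  S → 6
  σ[a<=8](S) → 5
  (ρ[g/d](R) ⋈[g=e] σ[a<=8](S)) → 2
  π[e]((ρ[g/d](R) ⋈[g=e] σ[a<=8](S))) → 2

|E| = 2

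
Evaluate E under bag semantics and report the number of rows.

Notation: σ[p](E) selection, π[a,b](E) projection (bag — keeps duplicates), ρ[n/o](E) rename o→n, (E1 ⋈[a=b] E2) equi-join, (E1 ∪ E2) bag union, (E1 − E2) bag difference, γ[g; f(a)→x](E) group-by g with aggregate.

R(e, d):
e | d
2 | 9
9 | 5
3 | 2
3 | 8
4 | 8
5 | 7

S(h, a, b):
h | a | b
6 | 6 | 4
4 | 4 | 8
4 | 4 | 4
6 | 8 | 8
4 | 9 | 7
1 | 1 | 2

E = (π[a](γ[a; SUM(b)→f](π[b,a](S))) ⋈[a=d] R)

Per-node cardinality:
  S → 6
  π[b,a](S) → 6
  γ[a; SUM(b)→f](π[b,a](S)) → 5
  π[a](γ[a; SUM(b)→f](π[b,a](S))) → 5
  R → 6
  (π[a](γ[a; SUM(b)→f](π[b,a](S))) ⋈[a=d] R) → 3

|E| = 3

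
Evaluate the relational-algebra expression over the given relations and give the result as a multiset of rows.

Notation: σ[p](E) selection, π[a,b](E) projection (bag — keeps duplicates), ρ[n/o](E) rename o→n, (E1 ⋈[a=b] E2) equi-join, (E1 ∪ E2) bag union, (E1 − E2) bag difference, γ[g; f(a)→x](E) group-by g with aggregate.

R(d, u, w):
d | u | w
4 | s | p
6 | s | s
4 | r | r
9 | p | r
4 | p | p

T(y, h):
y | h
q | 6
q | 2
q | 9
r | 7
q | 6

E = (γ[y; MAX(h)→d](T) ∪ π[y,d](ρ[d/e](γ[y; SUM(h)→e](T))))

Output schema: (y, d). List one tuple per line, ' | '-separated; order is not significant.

Stepwise |·|:
  T → 5
  γ[y; MAX(h)→d](T) → 2
  T → 5
  γ[y; SUM(h)→e](T) → 2
  ρ[d/e](γ[y; SUM(h)→e](T)) → 2
  π[y,d](ρ[d/e](γ[y; SUM(h)→e](T))) → 2
  (γ[y; MAX(h)→d](T) ∪ π[y,d](ρ[d/e](γ[y; SUM(h)→e](T)))) → 4

== RESULT ==
y | d
q | 9
q | 23
r | 7
r | 7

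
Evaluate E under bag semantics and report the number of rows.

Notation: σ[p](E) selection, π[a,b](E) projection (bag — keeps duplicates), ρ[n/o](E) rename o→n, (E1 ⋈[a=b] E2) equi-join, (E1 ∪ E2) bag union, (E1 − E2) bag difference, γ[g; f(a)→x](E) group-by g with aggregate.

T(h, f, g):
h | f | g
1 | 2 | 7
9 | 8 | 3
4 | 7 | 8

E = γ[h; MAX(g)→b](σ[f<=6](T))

Stepwise |·|:
  T → 3
  σ[f<=6](T) → 1
  γ[h; MAX(g)→b](σ[f<=6](T)) → 1

|E| = 1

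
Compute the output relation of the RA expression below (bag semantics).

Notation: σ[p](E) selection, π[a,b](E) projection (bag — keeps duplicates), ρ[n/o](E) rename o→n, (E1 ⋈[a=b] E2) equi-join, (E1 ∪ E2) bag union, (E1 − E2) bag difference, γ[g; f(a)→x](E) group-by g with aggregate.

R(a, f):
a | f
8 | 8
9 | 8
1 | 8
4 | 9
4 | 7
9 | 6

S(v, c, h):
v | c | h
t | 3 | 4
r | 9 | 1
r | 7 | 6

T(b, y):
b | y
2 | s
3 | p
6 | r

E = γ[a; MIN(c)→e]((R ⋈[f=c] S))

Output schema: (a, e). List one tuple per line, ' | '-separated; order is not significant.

Subexpression sizes:
  R → 6
  S → 3
  (R ⋈[f=c] S) → 2
  γ[a; MIN(c)→e]((R ⋈[f=c] S)) → 1

== RESULT ==
a | e
4 | 7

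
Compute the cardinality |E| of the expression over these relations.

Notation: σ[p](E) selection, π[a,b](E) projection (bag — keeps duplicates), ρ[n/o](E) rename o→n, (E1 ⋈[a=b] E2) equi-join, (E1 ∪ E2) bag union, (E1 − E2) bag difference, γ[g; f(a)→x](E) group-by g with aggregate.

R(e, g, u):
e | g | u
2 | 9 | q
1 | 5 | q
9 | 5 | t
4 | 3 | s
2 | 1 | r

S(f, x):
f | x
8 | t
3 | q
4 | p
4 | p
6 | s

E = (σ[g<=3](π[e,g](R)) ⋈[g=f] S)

Per-node cardinality:
  R → 5
  π[e,g](R) → 5
  σ[g<=3](π[e,g](R)) → 2
  S → 5
  (σ[g<=3](π[e,g](R)) ⋈[g=f] S) → 1

|E| = 1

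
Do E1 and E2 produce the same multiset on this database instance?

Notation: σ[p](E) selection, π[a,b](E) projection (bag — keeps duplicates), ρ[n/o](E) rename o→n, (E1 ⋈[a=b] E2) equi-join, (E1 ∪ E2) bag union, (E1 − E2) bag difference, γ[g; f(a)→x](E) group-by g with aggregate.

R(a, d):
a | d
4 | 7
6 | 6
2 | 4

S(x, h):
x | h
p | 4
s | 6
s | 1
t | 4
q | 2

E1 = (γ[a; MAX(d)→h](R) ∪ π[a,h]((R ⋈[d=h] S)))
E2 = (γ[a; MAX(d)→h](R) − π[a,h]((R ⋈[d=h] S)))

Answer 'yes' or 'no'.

E1 row counts bottom-up:
  R → 3
  γ[a; MAX(d)→h](R) → 3
  R → 3
  S → 5
  (R ⋈[d=h] S) → 3
  π[a,h]((R ⋈[d=h] S)) → 3
  (γ[a; MAX(d)→h](R) ∪ π[a,h]((R ⋈[d=h] S))) → 6
E2 row counts bottom-up:
  R → 3
  γ[a; MAX(d)→h](R) → 3
  R → 3
  S → 5
  (R ⋈[d=h] S) → 3
  π[a,h]((R ⋈[d=h] S)) → 3
  (γ[a; MAX(d)→h](R) − π[a,h]((R ⋈[d=h] S))) → 1

E1 result:
a | h
2 | 4
2 | 4
2 | 4
4 | 7
6 | 6
6 | 6
E2 result:
a | h
4 | 7
Witness: (6, 6) appears 2× in E1 but 0× in E2.

no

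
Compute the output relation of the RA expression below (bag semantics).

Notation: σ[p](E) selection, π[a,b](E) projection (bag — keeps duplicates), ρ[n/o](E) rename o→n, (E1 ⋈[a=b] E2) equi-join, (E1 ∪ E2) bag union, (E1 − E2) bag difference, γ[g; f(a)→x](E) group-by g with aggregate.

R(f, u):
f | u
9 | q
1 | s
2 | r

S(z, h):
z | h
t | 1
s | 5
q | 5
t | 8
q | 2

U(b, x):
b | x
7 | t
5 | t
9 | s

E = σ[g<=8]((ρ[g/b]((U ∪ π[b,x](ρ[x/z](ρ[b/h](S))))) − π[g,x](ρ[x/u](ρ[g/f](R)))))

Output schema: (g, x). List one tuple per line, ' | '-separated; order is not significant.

Row counts bottom-up:
  U → 3
  S → 5
  ρ[b/h](S) → 5
  ρ[x/z](ρ[b/h](S)) → 5
  π[b,x](ρ[x/z](ρ[b/h](S))) → 5
  (U ∪ π[b,x](ρ[x/z](ρ[b/h](S)))) → 8
  ρ[g/b]((U ∪ π[b,x](ρ[x/z](ρ[b/h](S))))) → 8
  R → 3
  ρ[g/f](R) → 3
  ρ[x/u](ρ[g/f](R)) → 3
  π[g,x](ρ[x/u](ρ[g/f](R))) → 3
  (ρ[g/b]((U ∪ π[b,x](ρ[x/z](ρ[b/h](S))))) − π[g,x](ρ[x/u](ρ[g/f](R)))) → 8
  σ[g<=8]((ρ[g/b]((U ∪ π[b,x](ρ[x/z](ρ[b/h](S))))) − π[g,x](ρ[x/u](ρ[g/f](R))))) → 7

== RESULT ==
g | x
1 | t
2 | q
5 | q
5 | s
5 | t
7 | t
8 | t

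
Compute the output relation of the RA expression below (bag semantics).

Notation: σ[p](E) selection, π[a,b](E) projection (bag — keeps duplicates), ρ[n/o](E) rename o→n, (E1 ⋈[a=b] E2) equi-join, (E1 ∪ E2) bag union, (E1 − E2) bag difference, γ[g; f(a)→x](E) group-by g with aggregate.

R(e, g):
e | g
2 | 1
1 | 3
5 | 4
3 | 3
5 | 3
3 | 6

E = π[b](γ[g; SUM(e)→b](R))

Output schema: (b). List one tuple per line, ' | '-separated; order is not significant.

Subexpression sizes:
  R → 6
  γ[g; SUM(e)→b](R) → 4
  π[b](γ[g; SUM(e)→b](R)) → 4

== RESULT ==
b
2
3
5
9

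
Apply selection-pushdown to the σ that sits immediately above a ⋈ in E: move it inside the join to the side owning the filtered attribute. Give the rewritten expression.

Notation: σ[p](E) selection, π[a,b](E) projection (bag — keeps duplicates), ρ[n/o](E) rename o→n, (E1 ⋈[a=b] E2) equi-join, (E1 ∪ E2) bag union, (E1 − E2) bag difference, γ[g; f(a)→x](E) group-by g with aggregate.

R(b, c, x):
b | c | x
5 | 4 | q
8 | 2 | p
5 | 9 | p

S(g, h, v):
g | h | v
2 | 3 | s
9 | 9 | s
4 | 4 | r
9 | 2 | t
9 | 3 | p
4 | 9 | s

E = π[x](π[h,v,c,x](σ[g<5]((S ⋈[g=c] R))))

σ filters on g, owned by the left side.
E' = π[x](π[h,v,c,x]((σ[g<5](S) ⋈[g=c] R)))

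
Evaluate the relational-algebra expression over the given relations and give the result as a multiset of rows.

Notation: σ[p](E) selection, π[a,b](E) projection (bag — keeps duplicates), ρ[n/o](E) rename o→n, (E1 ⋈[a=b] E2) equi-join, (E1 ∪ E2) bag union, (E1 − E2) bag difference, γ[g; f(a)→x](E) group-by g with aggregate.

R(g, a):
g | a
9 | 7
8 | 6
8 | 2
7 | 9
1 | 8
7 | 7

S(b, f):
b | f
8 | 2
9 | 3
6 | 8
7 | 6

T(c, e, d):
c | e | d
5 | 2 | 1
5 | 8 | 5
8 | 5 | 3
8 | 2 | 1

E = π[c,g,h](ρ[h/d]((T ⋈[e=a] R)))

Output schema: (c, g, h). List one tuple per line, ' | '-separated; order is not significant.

Subexpression sizes:
  T → 4
  R → 6
  (T ⋈[e=a] R) → 3
  ρ[h/d]((T ⋈[e=a] R)) → 3
  π[c,g,h](ρ[h/d]((T ⋈[e=a] R))) → 3

== RESULT ==
c | g | h
5 | 1 | 5
5 | 8 | 1
8 | 8 | 1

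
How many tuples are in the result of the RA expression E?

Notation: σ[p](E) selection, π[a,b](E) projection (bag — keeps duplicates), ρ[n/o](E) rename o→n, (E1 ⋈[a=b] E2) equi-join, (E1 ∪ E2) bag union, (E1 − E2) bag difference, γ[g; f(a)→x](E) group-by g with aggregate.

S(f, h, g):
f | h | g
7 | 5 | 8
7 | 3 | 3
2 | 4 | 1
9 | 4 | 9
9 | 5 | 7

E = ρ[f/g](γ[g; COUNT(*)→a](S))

Per-node cardinality:
  S → 5
  γ[g; COUNT(*)→a](S) → 5
  ρ[f/g](γ[g; COUNT(*)→a](S)) → 5

|E| = 5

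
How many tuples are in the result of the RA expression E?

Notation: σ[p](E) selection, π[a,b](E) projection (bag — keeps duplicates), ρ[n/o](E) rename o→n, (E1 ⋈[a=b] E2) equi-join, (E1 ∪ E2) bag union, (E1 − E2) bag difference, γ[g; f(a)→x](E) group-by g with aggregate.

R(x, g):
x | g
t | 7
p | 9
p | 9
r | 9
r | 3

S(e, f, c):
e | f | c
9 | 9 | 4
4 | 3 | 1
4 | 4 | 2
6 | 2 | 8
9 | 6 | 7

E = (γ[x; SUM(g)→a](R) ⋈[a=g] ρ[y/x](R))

Subexpression sizes:
  R → 5
  γ[x; SUM(g)→a](R) → 3
  R → 5
  ρ[y/x](R) → 5
  (γ[x; SUM(g)→a](R) ⋈[a=g] ρ[y/x](R)) → 1

|E| = 1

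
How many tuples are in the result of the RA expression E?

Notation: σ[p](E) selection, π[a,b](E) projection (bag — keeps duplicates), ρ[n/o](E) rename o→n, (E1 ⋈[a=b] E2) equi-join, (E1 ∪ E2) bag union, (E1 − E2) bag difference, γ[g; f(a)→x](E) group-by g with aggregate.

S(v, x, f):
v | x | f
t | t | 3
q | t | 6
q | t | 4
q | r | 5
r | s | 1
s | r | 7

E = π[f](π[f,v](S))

Stepwise |·|:
  S → 6
  π[f,v](S) → 6
  π[f](π[f,v](S)) → 6

|E| = 6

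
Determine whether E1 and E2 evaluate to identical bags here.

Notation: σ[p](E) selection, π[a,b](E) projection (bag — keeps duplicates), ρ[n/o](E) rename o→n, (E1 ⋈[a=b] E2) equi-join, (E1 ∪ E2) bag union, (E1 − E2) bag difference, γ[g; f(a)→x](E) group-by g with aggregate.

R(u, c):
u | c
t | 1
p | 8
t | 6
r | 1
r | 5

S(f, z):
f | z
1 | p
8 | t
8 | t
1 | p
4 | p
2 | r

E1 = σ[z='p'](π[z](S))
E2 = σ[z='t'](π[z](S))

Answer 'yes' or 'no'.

E1 per-node cardinality:
  S → 6
  π[z](S) → 6
  σ[z='p'](π[z](S)) → 3
E2 per-node cardinality:
  S → 6
  π[z](S) → 6
  σ[z='t'](π[z](S)) → 2

E1 result:
z
p
p
p
E2 result:
z
t
t
Witness: ('p',) appears 3× in E1 but 0× in E2.

no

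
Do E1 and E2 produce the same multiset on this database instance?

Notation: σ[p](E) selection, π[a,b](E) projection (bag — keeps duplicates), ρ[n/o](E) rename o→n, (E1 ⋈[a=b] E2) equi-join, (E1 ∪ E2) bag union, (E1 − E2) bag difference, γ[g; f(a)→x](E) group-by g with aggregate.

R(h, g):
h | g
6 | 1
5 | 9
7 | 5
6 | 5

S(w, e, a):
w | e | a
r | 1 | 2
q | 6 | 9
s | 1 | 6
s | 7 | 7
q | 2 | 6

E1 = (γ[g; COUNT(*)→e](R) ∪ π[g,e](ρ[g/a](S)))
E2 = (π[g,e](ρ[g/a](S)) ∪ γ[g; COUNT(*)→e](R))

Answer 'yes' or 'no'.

E1 row counts bottom-up:
  R → 4
  γ[g; COUNT(*)→e](R) → 3
  S → 5
  ρ[g/a](S) → 5
  π[g,e](ρ[g/a](S)) → 5
  (γ[g; COUNT(*)→e](R) ∪ π[g,e](ρ[g/a](S))) → 8
E2 row counts bottom-up:
  S → 5
  ρ[g/a](S) → 5
  π[g,e](ρ[g/a](S)) → 5
  R → 4
  γ[g; COUNT(*)→e](R) → 3
  (π[g,e](ρ[g/a](S)) ∪ γ[g; COUNT(*)→e](R)) → 8

E1 and E2 produce the same multiset:
g | e
1 | 1
2 | 1
5 | 2
6 | 1
6 | 2
7 | 7
9 | 1
9 | 6

yes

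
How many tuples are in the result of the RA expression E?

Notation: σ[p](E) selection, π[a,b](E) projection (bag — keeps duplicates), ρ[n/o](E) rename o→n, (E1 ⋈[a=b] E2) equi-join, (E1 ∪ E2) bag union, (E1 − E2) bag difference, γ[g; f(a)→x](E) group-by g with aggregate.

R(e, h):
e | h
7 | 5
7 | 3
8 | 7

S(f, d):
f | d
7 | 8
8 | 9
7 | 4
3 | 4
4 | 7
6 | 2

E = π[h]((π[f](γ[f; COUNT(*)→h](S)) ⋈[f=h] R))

Row counts bottom-up:
  S → 6
  γ[f; COUNT(*)→h](S) → 5
  π[f](γ[f; COUNT(*)→h](S)) → 5
  R → 3
  (π[f](γ[f; COUNT(*)→h](S)) ⋈[f=h] R) → 2
  π[h]((π[f](γ[f; COUNT(*)→h](S)) ⋈[f=h] R)) → 2

|E| = 2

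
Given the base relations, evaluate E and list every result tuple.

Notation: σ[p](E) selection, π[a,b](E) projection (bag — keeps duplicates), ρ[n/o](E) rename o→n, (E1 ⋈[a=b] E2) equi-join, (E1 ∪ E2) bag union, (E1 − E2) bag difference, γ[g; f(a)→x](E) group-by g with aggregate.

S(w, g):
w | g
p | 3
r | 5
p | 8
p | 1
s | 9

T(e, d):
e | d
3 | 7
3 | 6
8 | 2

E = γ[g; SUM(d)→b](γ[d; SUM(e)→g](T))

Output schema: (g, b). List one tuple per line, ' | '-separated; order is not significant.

Stepwise |·|:
  T → 3
  γ[d; SUM(e)→g](T) → 3
  γ[g; SUM(d)→b](γ[d; SUM(e)→g](T)) → 2

== RESULT ==
g | b
3 | 13
8 | 2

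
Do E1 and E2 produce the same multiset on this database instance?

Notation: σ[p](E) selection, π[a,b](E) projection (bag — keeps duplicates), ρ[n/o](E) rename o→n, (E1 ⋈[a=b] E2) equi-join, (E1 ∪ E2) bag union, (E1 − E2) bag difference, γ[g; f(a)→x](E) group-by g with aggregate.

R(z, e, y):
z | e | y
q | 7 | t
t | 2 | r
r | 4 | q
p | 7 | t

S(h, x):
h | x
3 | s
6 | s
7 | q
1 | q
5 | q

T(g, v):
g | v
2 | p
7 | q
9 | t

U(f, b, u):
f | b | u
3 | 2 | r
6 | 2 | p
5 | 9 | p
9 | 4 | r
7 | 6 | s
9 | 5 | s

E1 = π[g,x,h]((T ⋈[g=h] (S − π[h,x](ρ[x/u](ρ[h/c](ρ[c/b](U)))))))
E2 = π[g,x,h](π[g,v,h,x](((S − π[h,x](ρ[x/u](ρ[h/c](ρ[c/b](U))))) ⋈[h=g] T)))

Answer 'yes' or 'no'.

E1 row counts bottom-up:
  T → 3
  S → 5
  U → 6
  ρ[c/b](U) → 6
  ρ[h/c](ρ[c/b](U)) → 6
  ρ[x/u](ρ[h/c](ρ[c/b](U))) → 6
  π[h,x](ρ[x/u](ρ[h/c](ρ[c/b](U)))) → 6
  (S − π[h,x](ρ[x/u](ρ[h/c](ρ[c/b](U))))) → 4
  (T ⋈[g=h] (S − π[h,x](ρ[x/u](ρ[h/c](ρ[c/b](U)))))) → 1
  π[g,x,h]((T ⋈[g=h] (S − π[h,x](ρ[x/u](ρ[h/c](ρ[c/b](U))))))) → 1
E2 row counts bottom-up:
  S → 5
  U → 6
  ρ[c/b](U) → 6
  ρ[h/c](ρ[c/b](U)) → 6
  ρ[x/u](ρ[h/c](ρ[c/b](U))) → 6
  π[h,x](ρ[x/u](ρ[h/c](ρ[c/b](U)))) → 6
  (S − π[h,x](ρ[x/u](ρ[h/c](ρ[c/b](U))))) → 4
  T → 3
  ((S − π[h,x](ρ[x/u](ρ[h/c](ρ[c/b](U))))) ⋈[h=g] T) → 1
  π[g,v,h,x](((S − π[h,x](ρ[x/u](ρ[h/c](ρ[c/b](U))))) ⋈[h=g] T)) → 1
  π[g,x,h](π[g,v,h,x](((S − π[h,x](ρ[x/u](ρ[h/c](ρ[c/b](U))))) ⋈[h=g] T))) → 1

E1 and E2 produce the same multiset:
g | x | h
7 | q | 7

yes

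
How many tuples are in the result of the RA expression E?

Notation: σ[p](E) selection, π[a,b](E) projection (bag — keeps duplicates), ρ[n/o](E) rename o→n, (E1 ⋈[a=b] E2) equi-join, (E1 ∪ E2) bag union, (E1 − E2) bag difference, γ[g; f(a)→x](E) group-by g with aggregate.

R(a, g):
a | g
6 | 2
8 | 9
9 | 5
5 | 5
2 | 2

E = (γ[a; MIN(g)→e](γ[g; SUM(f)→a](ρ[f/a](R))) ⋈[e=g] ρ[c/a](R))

Stepwise |·|:
  R → 5
  ρ[f/a](R) → 5
  γ[g; SUM(f)→a](ρ[f/a](R)) → 3
  γ[a; MIN(g)→e](γ[g; SUM(f)→a](ρ[f/a](R))) → 2
  R → 5
  ρ[c/a](R) → 5
  (γ[a; MIN(g)→e](γ[g; SUM(f)→a](ρ[f/a](R))) ⋈[e=g] ρ[c/a](R)) → 4

|E| = 4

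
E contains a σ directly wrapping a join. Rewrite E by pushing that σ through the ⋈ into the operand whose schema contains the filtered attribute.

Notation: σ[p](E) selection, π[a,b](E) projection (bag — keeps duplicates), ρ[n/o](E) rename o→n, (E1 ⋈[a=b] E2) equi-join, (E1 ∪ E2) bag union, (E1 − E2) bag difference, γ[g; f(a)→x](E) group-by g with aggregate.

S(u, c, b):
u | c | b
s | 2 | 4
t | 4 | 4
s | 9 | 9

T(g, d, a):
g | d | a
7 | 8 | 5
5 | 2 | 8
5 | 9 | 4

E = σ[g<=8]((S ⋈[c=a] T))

σ filters on g, owned by the right side.
E' = (S ⋈[c=a] σ[g<=8](T))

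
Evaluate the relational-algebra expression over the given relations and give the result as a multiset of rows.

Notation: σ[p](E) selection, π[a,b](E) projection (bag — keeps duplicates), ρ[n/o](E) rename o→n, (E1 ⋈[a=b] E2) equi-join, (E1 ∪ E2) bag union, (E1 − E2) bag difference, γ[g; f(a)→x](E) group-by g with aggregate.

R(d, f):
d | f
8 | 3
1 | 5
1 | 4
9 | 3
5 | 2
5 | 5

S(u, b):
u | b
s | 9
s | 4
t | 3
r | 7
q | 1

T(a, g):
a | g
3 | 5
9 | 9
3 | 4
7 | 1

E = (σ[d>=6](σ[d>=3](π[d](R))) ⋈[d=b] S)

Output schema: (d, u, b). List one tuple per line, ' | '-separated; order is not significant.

Per-node cardinality:
  R → 6
  π[d](R) → 6
  σ[d>=3](π[d](R)) → 4
  σ[d>=6](σ[d>=3](π[d](R))) → 2
  S → 5
  (σ[d>=6](σ[d>=3](π[d](R))) ⋈[d=b] S) → 1

== RESULT ==
d | u | b
9 | s | 9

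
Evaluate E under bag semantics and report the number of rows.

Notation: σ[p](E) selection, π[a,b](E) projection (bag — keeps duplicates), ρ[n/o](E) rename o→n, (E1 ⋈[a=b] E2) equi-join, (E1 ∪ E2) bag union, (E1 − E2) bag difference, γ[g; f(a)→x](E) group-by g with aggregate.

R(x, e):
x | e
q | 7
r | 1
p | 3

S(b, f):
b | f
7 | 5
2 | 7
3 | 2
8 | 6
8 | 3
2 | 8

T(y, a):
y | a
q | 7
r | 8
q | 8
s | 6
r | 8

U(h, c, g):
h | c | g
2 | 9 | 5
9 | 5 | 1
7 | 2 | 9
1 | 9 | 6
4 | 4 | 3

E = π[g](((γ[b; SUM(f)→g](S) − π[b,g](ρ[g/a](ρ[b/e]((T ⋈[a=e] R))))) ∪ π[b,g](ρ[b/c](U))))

Subexpression sizes:
  S → 6
  γ[b; SUM(f)→g](S) → 4
  T → 5
  R → 3
  (T ⋈[a=e] R) → 1
  ρ[b/e]((T ⋈[a=e] R)) → 1
  ρ[g/a](ρ[b/e]((T ⋈[a=e] R))) → 1
  π[b,g](ρ[g/a](ρ[b/e]((T ⋈[a=e] R)))) → 1
  (γ[b; SUM(f)→g](S) − π[b,g](ρ[g/a](ρ[b/e]((T ⋈[a=e] R))))) → 4
  U → 5
  ρ[b/c](U) → 5
  π[b,g](ρ[b/c](U)) → 5
  ((γ[b; SUM(f)→g](S) − π[b,g](ρ[g/a](ρ[b/e]((T ⋈[a=e] R))))) ∪ π[b,g](ρ[b/c](U))) → 9
  π[g](((γ[b; SUM(f)→g](S) − π[b,g](ρ[g/a](ρ[b/e]((T ⋈[a=e] R))))) ∪ π[b,g](ρ[b/c](U)))) → 9

|E| = 9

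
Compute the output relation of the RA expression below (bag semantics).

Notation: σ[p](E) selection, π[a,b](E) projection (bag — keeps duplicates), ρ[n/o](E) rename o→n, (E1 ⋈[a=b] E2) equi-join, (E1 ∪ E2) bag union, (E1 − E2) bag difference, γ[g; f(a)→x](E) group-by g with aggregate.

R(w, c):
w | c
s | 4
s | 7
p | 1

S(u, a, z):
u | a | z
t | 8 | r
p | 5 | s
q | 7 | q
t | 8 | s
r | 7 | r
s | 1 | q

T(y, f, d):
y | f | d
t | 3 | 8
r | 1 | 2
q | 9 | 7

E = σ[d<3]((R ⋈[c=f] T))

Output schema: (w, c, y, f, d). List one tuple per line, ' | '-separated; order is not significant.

Per-node cardinality:
  R → 3
  T → 3
  (R ⋈[c=f] T) → 1
  σ[d<3]((R ⋈[c=f] T)) → 1

== RESULT ==
w | c | y | f | d
p | 1 | r | 1 | 2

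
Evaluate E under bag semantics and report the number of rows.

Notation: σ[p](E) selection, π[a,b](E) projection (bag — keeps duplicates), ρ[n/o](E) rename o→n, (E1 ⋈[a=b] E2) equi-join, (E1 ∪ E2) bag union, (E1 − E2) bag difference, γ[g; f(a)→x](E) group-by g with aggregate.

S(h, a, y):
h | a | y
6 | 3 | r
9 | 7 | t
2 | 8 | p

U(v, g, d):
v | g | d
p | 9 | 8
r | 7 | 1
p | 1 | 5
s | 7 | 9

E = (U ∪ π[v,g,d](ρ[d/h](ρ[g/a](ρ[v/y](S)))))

Row counts bottom-up:
  U → 4
  S → 3
  ρ[v/y](S) → 3
  ρ[g/a](ρ[v/y](S)) → 3
  ρ[d/h](ρ[g/a](ρ[v/y](S))) → 3
  π[v,g,d](ρ[d/h](ρ[g/a](ρ[v/y](S)))) → 3
  (U ∪ π[v,g,d](ρ[d/h](ρ[g/a](ρ[v/y](S))))) → 7

|E| = 7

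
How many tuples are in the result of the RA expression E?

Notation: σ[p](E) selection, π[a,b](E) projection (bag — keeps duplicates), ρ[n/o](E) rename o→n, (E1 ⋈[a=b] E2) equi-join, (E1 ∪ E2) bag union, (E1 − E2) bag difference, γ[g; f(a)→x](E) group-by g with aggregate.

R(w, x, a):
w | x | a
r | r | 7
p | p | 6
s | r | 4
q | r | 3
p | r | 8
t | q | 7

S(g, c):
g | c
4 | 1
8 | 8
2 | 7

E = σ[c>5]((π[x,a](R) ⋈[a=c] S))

Per-node cardinality:
  R → 6
  π[x,a](R) → 6
  S → 3
  (π[x,a](R) ⋈[a=c] S) → 3
  σ[c>5]((π[x,a](R) ⋈[a=c] S)) → 3

|E| = 3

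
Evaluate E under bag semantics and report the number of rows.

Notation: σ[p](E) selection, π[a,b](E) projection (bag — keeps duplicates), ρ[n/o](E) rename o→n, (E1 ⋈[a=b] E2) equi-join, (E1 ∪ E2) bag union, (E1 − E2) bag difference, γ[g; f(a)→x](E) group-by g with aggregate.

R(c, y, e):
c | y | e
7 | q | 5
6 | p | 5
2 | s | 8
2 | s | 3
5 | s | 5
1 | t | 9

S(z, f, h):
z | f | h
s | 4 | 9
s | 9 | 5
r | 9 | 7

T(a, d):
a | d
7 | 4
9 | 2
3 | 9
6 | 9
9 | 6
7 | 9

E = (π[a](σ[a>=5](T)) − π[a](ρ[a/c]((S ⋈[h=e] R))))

Per-node cardinality:
  T → 6
  σ[a>=5](T) → 5
  π[a](σ[a>=5](T)) → 5
  S → 3
  R → 6
  (S ⋈[h=e] R) → 4
  ρ[a/c]((S ⋈[h=e] R)) → 4
  π[a](ρ[a/c]((S ⋈[h=e] R))) → 4
  (π[a](σ[a>=5](T)) − π[a](ρ[a/c]((S ⋈[h=e] R)))) → 3

|E| = 3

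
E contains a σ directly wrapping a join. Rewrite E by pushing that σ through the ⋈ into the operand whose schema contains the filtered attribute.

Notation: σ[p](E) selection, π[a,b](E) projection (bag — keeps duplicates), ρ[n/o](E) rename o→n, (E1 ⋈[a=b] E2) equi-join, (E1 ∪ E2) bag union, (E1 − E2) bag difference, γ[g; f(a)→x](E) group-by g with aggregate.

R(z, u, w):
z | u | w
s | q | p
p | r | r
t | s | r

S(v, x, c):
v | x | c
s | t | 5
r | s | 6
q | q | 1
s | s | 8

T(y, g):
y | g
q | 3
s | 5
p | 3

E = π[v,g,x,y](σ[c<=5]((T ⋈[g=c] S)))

σ filters on c, owned by the right side.
E' = π[v,g,x,y]((T ⋈[g=c] σ[c<=5](S)))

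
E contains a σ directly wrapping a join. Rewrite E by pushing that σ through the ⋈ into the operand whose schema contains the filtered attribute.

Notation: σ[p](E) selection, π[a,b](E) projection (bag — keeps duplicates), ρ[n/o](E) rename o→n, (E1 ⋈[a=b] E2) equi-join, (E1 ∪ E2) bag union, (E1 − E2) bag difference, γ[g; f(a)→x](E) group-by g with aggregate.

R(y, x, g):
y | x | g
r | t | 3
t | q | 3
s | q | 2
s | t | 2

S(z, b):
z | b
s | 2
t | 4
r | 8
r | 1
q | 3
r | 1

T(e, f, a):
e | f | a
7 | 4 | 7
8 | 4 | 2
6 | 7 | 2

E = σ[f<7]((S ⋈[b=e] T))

σ filters on f, owned by the right side.
E' = (S ⋈[b=e] σ[f<7](T))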